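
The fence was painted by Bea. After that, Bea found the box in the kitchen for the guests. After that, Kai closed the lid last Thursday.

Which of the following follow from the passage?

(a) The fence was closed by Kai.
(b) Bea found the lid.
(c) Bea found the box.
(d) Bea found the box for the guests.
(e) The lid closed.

(c), (d), (e)

(a) Not entailed — Kai closed the lid, not the fence; the fence belongs to the painting event.
(b) Not entailed — Bea found the box, not the lid; the lid belongs to the closing event.
(c) Entailed — the original entails any weakening of itself; this just drops 'for the guests', 'in the kitchen'.
(d) Entailed — every conjunct here is already in the original finding event.
(e) Entailed — 'Kai closed the lid' is causative; it entails the inchoative 'the lid closed'.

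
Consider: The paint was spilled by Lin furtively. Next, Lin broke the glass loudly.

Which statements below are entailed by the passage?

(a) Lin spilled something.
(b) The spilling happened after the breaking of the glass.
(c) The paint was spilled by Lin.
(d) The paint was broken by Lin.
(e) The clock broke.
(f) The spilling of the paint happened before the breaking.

(a) Entailed — dropping 'furtively' and generalizing the patient leaves a sub-description the original still satisfies.
(b) Not entailed — the narrative places the spilling before the breaking, not after.
(c) Entailed — the original entails any weakening of itself; this just drops 'furtively'.
(d) Not entailed — Lin broke the glass, not the paint; the paint belongs to the spilling event.
(e) Not entailed — the glass is what broke, not the clock.
(f) Entailed — the narrative places the spilling before the breaking.

(a), (c), (f)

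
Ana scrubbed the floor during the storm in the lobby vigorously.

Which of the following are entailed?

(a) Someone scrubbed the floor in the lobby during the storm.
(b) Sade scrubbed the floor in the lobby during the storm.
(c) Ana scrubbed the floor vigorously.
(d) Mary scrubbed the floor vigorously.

(a) Entailed — the original entails any weakening of itself; this just drops 'vigorously' and generalizes the agent.
(b) Not entailed — the passage has Ana scrubbing the floor, not Sade.
(c) Entailed — dropping 'in the lobby', 'during the storm' leaves a sub-description the original still satisfies.
(d) Not entailed — the passage has Ana scrubbing the floor, not Mary.

(a), (c)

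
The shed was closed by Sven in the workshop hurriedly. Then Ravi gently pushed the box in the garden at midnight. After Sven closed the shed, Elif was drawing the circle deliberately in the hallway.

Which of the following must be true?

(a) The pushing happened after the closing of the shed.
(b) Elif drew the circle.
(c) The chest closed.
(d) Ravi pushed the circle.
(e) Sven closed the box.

(a) Entailed — the narrative places the closing before the pushing.
(b) Not entailed — 'was drawing' is progressive on an accomplishment; it does not entail the completed 'drew'.
(c) Not entailed — the shed is what closed, not the chest.
(d) Not entailed — Ravi pushed the box, not the circle; the circle belongs to the drawing event.
(e) Not entailed — Sven closed the shed, not the box; the box belongs to the pushing event.

(a)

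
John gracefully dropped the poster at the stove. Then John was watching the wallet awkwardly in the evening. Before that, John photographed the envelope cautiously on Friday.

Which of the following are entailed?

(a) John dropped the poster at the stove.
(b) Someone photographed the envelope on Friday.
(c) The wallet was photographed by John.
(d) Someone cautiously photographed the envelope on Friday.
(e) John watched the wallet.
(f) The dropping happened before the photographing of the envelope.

(a) Entailed — every conjunct here is already in the original dropping event.
(b) Entailed — this follows by dropping conjuncts from the photographing event's description.
(c) Not entailed — John photographed the envelope, not the wallet; the wallet belongs to the watching event.
(d) Entailed — generalizing the agent leaves a sub-description the original still satisfies.
(e) Entailed — 'watch' is an activity; 'was watching' entails that some watching happened, so 'watched' holds.
(f) Not entailed — the narrative doesn't order the dropping relative to the photographing.

(a), (b), (d), (e)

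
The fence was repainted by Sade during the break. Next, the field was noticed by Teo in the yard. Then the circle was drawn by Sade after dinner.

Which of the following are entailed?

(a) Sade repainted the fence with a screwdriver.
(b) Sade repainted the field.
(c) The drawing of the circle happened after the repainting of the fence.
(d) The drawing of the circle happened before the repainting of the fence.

(a) Not entailed — 'with a screwdriver' adds information not in the original event.
(b) Not entailed — Sade repainted the fence, not the field; the field belongs to the noticing event.
(c) Entailed — the narrative places the repainting before the drawing.
(d) Not entailed — the narrative places the repainting before the drawing, not after.

(c)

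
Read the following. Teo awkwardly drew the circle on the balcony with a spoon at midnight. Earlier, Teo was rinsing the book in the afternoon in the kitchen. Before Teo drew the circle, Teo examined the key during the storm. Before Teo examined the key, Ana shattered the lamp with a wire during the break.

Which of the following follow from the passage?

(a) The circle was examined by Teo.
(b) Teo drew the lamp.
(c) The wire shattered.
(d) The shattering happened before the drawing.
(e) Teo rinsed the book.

(d), (e)

(a) Not entailed — Teo examined the key, not the circle; the circle belongs to the drawing event.
(b) Not entailed — Teo drew the circle, not the lamp; the lamp belongs to the shattering event.
(c) Not entailed — the lamp is what shattered, not the wire.
(d) Entailed — the narrative places the shattering before the drawing.
(e) Entailed — 'rinse' is an activity; 'was rinsing' entails that some rinsing happened, so 'rinsed' holds.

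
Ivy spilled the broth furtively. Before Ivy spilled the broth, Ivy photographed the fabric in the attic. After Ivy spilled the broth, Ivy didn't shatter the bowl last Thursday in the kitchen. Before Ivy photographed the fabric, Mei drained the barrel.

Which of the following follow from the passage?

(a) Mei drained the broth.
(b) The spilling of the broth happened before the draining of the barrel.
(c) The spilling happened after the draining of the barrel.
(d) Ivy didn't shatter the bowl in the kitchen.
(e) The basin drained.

(a) Not entailed — Mei drained the barrel, not the broth; the broth belongs to the spilling event.
(b) Not entailed — the narrative places the draining before the spilling, not after.
(c) Entailed — the narrative places the draining before the spilling.
(d) Not entailed — dropping 'last Thursday' under negation is not valid — the original leaves open that Ivy shattered the bowl some other way.
(e) Not entailed — the barrel is what drained, not the basin.

(c)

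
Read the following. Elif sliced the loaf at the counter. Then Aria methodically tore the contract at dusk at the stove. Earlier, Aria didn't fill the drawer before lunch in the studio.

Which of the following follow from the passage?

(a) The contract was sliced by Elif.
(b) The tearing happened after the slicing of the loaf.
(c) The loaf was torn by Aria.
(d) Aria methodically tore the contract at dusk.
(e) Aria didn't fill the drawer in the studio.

(a) Not entailed — Elif sliced the loaf, not the contract; the contract belongs to the tearing event.
(b) Entailed — the narrative places the slicing before the tearing.
(c) Not entailed — Aria tore the contract, not the loaf; the loaf belongs to the slicing event.
(d) Entailed — dropping 'at the stove' leaves a sub-description the original still satisfies.
(e) Not entailed — dropping 'before lunch' under negation is not valid — the original leaves open that Aria filled the drawer some other way.

(b), (d)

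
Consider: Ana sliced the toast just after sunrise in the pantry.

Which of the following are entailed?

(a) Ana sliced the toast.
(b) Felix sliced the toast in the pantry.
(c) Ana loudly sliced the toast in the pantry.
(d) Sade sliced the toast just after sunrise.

(a) Entailed — dropping 'just after sunrise', 'in the pantry' leaves a sub-description the original still satisfies.
(b) Not entailed — the passage has Ana slicing the toast, not Felix.
(c) Not entailed — 'loudly' adds information not in the original event.
(d) Not entailed — the passage has Ana slicing the toast, not Sade.

(a)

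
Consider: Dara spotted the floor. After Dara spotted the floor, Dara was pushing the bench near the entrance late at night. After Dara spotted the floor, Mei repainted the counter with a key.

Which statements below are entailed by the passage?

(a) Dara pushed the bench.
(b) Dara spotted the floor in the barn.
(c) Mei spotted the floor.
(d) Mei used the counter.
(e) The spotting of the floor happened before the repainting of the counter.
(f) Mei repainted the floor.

(a), (e)

(a) Entailed — 'push' is an activity; 'was pushing' entails that some pushing happened, so 'pushed' holds.
(b) Not entailed — 'in the barn' adds information not in the original event.
(c) Not entailed — the passage has Dara spotting the floor, not Mei.
(d) Not entailed — the counter is the patient, not an instrument — Mei used a key.
(e) Entailed — the narrative places the spotting before the repainting.
(f) Not entailed — Mei repainted the counter, not the floor; the floor belongs to the spotting event.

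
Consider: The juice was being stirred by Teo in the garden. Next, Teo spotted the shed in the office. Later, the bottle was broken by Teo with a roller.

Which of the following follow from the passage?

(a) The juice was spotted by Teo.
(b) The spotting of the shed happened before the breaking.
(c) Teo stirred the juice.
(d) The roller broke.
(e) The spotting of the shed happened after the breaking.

(a) Not entailed — Teo spotted the shed, not the juice; the juice belongs to the stirring event.
(b) Entailed — the narrative places the spotting before the breaking.
(c) Entailed — 'stir' is an activity; 'was stirring' entails that some stirring happened, so 'stirred' holds.
(d) Not entailed — the bottle is what broke, not the roller.
(e) Not entailed — the narrative places the spotting before the breaking, not after.

(b), (c)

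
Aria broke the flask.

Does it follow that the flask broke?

'Aria broke the flask' is the causative; it entails the inchoative 'the flask broke'.

yes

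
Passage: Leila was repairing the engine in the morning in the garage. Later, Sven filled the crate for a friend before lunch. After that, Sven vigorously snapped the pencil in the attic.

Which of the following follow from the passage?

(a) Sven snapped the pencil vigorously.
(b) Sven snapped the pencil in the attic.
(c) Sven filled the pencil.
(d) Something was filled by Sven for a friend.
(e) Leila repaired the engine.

(a), (b), (d)

(a) Entailed — every conjunct here is already in the original snapping event.
(b) Entailed — the original entails any weakening of itself; this just drops 'vigorously'.
(c) Not entailed — Sven filled the crate, not the pencil; the pencil belongs to the snapping event.
(d) Entailed — the original entails any weakening of itself; this just drops 'before lunch' and generalizes the patient.
(e) Not entailed — 'was repairing' is progressive on an accomplishment; it does not entail the completed 'repaired'.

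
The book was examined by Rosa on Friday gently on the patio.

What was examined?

'the book' marks the patient of the examining event.

the book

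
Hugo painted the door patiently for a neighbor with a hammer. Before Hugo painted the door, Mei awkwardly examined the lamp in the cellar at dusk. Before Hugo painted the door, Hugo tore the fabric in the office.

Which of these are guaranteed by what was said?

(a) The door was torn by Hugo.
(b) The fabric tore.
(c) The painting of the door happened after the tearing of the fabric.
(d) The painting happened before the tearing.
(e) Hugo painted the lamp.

(a) Not entailed — Hugo tore the fabric, not the door; the door belongs to the painting event.
(b) Entailed — 'Hugo tore the fabric' is causative; it entails the inchoative 'the fabric tore'.
(c) Entailed — the narrative places the tearing before the painting.
(d) Not entailed — the narrative places the tearing before the painting, not after.
(e) Not entailed — Hugo painted the door, not the lamp; the lamp belongs to the examining event.

(b), (c)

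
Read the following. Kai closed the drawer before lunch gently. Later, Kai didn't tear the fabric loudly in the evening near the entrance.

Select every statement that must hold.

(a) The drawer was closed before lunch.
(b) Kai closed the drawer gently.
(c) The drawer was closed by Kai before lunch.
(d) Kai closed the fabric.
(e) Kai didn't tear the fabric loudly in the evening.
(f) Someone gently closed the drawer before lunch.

(a) Entailed — dropping 'gently' and generalizing the agent leaves a sub-description the original still satisfies.
(b) Entailed — this follows by dropping conjuncts from the closing event's description.
(c) Entailed — this follows by dropping conjuncts from the closing event's description.
(d) Not entailed — Kai closed the drawer, not the fabric; the fabric belongs to the tearing event.
(e) Not entailed — dropping 'near the entrance' under negation is not valid — the original leaves open that Kai tore the fabric some other way.
(f) Entailed — every conjunct here is already in the original closing event.

(a), (b), (c), (f)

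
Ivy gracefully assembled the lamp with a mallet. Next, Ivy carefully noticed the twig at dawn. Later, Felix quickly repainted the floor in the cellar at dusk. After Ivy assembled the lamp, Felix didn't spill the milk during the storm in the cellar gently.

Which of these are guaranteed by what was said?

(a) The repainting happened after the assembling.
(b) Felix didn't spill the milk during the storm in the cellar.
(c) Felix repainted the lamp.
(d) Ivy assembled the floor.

(a)

(a) Entailed — the narrative places the assembling before the repainting.
(b) Not entailed — dropping 'gently' under negation is not valid — the original leaves open that Felix spilled the milk some other way.
(c) Not entailed — Felix repainted the floor, not the lamp; the lamp belongs to the assembling event.
(d) Not entailed — Ivy assembled the lamp, not the floor; the floor belongs to the repainting event.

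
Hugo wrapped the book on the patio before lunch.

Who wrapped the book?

'Hugo' marks the agent of the wrapping event.

Hugo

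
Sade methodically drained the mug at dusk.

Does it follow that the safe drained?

Nothing is said about any safe; only the mug is affected.

no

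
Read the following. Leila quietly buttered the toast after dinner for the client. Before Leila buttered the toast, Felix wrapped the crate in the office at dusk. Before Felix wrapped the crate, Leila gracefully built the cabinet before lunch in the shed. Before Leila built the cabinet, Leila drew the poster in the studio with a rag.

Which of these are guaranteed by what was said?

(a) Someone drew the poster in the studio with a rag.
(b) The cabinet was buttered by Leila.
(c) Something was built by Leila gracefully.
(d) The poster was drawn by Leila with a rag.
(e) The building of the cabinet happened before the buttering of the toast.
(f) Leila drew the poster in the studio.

(a) Entailed — every conjunct here is already in the original drawing event.
(b) Not entailed — Leila buttered the toast, not the cabinet; the cabinet belongs to the building event.
(c) Entailed — every conjunct here is already in the original building event.
(d) Entailed — the original entails any weakening of itself; this just drops 'in the studio'.
(e) Entailed — the narrative places the building before the buttering.
(f) Entailed — dropping 'with a rag' leaves a sub-description the original still satisfies.

(a), (c), (d), (e), (f)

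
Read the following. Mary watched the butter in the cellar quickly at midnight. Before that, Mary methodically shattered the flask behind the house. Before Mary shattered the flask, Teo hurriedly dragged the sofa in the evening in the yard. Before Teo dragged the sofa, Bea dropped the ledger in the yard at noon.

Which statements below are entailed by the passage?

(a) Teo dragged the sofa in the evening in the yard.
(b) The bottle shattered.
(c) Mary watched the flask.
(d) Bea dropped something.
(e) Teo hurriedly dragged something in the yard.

(a) Entailed — every conjunct here is already in the original dragging event.
(b) Not entailed — the flask is what shattered, not the bottle.
(c) Not entailed — Mary watched the butter, not the flask; the flask belongs to the shattering event.
(d) Entailed — the original entails any weakening of itself; this just drops 'at noon', 'in the yard' and generalizes the patient.
(e) Entailed — the original entails any weakening of itself; this just drops 'in the evening' and generalizes the patient.

(a), (d), (e)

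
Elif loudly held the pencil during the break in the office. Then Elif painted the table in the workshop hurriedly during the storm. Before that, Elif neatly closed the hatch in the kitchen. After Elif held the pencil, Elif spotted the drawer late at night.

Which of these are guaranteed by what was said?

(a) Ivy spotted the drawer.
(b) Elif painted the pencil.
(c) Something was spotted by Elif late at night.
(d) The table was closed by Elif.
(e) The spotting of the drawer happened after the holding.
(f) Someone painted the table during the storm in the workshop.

(c), (e), (f)

(a) Not entailed — the passage has Elif spotting the drawer, not Ivy.
(b) Not entailed — Elif painted the table, not the pencil; the pencil belongs to the holding event.
(c) Entailed — this follows by dropping conjuncts from the spotting event's description.
(d) Not entailed — Elif closed the hatch, not the table; the table belongs to the painting event.
(e) Entailed — the narrative places the holding before the spotting.
(f) Entailed — every conjunct here is already in the original painting event.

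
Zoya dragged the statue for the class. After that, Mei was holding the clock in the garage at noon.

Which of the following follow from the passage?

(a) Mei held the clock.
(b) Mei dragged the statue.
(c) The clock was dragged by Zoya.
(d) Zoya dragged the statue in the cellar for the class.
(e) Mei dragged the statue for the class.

(a)

(a) Entailed — 'hold' is an activity; 'was holding' entails that some holding happened, so 'held' holds.
(b) Not entailed — the passage has Zoya dragging the statue, not Mei.
(c) Not entailed — Zoya dragged the statue, not the clock; the clock belongs to the holding event.
(d) Not entailed — 'in the cellar' adds information not in the original event.
(e) Not entailed — the passage has Zoya dragging the statue, not Mei.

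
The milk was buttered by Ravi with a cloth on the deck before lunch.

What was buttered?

'the milk' marks the patient of the buttering event.

the milk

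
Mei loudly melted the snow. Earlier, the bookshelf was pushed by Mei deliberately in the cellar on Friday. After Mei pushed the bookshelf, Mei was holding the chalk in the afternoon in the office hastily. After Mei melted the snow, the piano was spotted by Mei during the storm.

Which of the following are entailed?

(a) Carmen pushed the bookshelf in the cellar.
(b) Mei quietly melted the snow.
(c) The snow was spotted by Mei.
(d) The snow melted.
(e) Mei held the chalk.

(d), (e)

(a) Not entailed — the passage has Mei pushing the bookshelf, not Carmen.
(b) Not entailed — 'quietly' adds a manner not in (and inconsistent with) the original.
(c) Not entailed — Mei spotted the piano, not the snow; the snow belongs to the melting event.
(d) Entailed — 'Mei melted the snow' is causative; it entails the inchoative 'the snow melted'.
(e) Entailed — 'hold' is an activity; 'was holding' entails that some holding happened, so 'held' holds.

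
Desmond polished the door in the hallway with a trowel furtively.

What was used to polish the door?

'with a trowel' marks the instrument of the polishing event.

a trowel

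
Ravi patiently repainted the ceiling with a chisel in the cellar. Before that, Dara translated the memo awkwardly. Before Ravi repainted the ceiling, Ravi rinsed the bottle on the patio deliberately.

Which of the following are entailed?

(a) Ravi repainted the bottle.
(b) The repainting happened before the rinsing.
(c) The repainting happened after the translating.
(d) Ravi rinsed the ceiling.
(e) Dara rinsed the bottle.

(a) Not entailed — Ravi repainted the ceiling, not the bottle; the bottle belongs to the rinsing event.
(b) Not entailed — the narrative places the rinsing before the repainting, not after.
(c) Entailed — the narrative places the translating before the repainting.
(d) Not entailed — Ravi rinsed the bottle, not the ceiling; the ceiling belongs to the repainting event.
(e) Not entailed — the passage has Ravi rinsing the bottle, not Dara.

(c)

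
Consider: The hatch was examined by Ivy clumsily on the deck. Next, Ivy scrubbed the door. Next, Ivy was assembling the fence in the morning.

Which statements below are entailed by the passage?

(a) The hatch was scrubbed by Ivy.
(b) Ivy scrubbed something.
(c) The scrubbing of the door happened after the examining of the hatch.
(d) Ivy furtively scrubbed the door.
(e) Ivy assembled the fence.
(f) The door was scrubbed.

(a) Not entailed — Ivy scrubbed the door, not the hatch; the hatch belongs to the examining event.
(b) Entailed — this follows by dropping conjuncts from the scrubbing event's description.
(c) Entailed — the narrative places the examining before the scrubbing.
(d) Not entailed — 'furtively' adds information not in the original event.
(e) Not entailed — 'was assembling' is progressive on an accomplishment; it does not entail the completed 'assembled'.
(f) Entailed — generalizing the agent leaves a sub-description the original still satisfies.

(b), (c), (f)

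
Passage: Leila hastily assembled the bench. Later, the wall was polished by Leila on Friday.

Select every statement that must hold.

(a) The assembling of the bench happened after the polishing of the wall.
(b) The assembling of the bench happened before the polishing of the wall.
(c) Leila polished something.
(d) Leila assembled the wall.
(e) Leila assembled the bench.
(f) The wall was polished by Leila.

(a) Not entailed — the narrative places the assembling before the polishing, not after.
(b) Entailed — the narrative places the assembling before the polishing.
(c) Entailed — every conjunct here is already in the original polishing event.
(d) Not entailed — Leila assembled the bench, not the wall; the wall belongs to the polishing event.
(e) Entailed — dropping 'hastily' leaves a sub-description the original still satisfies.
(f) Entailed — dropping 'on Friday' leaves a sub-description the original still satisfies.

(b), (c), (e), (f)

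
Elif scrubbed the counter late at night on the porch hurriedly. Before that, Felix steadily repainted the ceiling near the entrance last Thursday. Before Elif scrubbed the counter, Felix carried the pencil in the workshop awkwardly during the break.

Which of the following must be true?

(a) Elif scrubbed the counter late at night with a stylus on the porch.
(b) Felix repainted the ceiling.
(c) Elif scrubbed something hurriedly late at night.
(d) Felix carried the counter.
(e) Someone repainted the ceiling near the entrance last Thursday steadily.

(b), (c), (e)

(a) Not entailed — 'with a stylus' adds information not in the original event.
(b) Entailed — the original entails any weakening of itself; this just drops 'near the entrance', 'last Thursday', 'steadily'.
(c) Entailed — every conjunct here is already in the original scrubbing event.
(d) Not entailed — Felix carried the pencil, not the counter; the counter belongs to the scrubbing event.
(e) Entailed — generalizing the agent leaves a sub-description the original still satisfies.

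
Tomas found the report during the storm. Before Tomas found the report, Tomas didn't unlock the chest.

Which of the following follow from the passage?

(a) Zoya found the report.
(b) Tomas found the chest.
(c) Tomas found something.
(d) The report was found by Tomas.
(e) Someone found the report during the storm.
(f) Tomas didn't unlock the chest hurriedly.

(a) Not entailed — the passage has Tomas finding the report, not Zoya.
(b) Not entailed — Tomas found the report, not the chest; the chest belongs to the unlocking event.
(c) Entailed — every conjunct here is already in the original finding event.
(d) Entailed — the original entails any weakening of itself; this just drops 'during the storm'.
(e) Entailed — generalizing the agent leaves a sub-description the original still satisfies.
(f) Entailed — under negation, adding a further restriction is entailed: if no such unlocking event occurred, none occurred hurriedly either.

(c), (d), (e), (f)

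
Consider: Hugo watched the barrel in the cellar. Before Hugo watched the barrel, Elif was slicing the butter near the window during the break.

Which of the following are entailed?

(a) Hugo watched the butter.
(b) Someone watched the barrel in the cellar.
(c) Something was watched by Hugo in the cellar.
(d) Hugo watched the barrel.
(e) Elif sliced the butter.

(a) Not entailed — Hugo watched the barrel, not the butter; the butter belongs to the slicing event.
(b) Entailed — this follows by dropping conjuncts from the watching event's description.
(c) Entailed — every conjunct here is already in the original watching event.
(d) Entailed — the original entails any weakening of itself; this just drops 'in the cellar'.
(e) Not entailed — 'was slicing' is progressive on an accomplishment; it does not entail the completed 'sliced'.

(b), (c), (d)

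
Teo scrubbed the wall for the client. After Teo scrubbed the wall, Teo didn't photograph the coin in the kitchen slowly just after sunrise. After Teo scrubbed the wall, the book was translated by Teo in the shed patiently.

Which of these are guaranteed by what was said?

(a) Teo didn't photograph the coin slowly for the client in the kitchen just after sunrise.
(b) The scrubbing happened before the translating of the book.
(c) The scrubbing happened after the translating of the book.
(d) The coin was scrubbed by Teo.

(a) Entailed — under negation, adding a further restriction is entailed: if no such photographing event occurred, none occurred for the client either.
(b) Entailed — the narrative places the scrubbing before the translating.
(c) Not entailed — the narrative places the scrubbing before the translating, not after.
(d) Not entailed — Teo scrubbed the wall, not the coin; the coin belongs to the photographing event.

(a), (b)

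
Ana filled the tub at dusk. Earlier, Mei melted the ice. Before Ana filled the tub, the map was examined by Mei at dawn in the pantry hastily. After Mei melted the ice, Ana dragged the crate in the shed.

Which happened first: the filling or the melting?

The connectives place the melting before the filling.

the melting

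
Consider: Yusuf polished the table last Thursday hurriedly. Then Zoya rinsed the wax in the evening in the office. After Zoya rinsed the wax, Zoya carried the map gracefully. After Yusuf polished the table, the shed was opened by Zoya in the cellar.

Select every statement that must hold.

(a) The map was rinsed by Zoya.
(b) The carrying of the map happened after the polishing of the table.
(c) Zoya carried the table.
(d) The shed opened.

(a) Not entailed — Zoya rinsed the wax, not the map; the map belongs to the carrying event.
(b) Entailed — the narrative places the polishing before the carrying.
(c) Not entailed — Zoya carried the map, not the table; the table belongs to the polishing event.
(d) Entailed — 'Zoya opened the shed' is causative; it entails the inchoative 'the shed opened'.

(b), (d)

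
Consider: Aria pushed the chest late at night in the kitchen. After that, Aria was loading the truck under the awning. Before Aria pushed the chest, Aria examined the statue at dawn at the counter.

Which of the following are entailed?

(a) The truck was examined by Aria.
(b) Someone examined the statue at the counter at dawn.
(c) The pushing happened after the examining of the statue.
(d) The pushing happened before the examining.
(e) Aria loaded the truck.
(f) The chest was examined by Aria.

(a) Not entailed — Aria examined the statue, not the truck; the truck belongs to the loading event.
(b) Entailed — every conjunct here is already in the original examining event.
(c) Entailed — the narrative places the examining before the pushing.
(d) Not entailed — the narrative places the examining before the pushing, not after.
(e) Not entailed — 'was loading' is progressive on an accomplishment; it does not entail the completed 'loaded'.
(f) Not entailed — Aria examined the statue, not the chest; the chest belongs to the pushing event.

(b), (c)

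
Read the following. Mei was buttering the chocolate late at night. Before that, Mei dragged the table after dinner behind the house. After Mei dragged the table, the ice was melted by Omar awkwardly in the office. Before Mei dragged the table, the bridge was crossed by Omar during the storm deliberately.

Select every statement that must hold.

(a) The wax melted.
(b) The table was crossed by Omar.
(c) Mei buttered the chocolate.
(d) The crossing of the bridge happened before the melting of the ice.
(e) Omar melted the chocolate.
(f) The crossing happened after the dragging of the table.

(d)

(a) Not entailed — the ice is what melted, not the wax.
(b) Not entailed — Omar crossed the bridge, not the table; the table belongs to the dragging event.
(c) Not entailed — 'was buttering' is progressive on an accomplishment; it does not entail the completed 'buttered'.
(d) Entailed — the narrative places the crossing before the melting.
(e) Not entailed — Omar melted the ice, not the chocolate; the chocolate belongs to the buttering event.
(f) Not entailed — the narrative places the crossing before the dragging, not after.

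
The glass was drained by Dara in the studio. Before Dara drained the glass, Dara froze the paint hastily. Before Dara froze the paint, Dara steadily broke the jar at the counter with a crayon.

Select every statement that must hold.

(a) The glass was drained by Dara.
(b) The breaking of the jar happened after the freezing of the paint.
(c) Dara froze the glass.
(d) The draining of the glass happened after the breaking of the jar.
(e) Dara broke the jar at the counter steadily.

(a) Entailed — the original entails any weakening of itself; this just drops 'in the studio'.
(b) Not entailed — the narrative places the breaking before the freezing, not after.
(c) Not entailed — Dara froze the paint, not the glass; the glass belongs to the draining event.
(d) Entailed — the narrative places the breaking before the draining.
(e) Entailed — the original entails any weakening of itself; this just drops 'with a crayon'.

(a), (d), (e)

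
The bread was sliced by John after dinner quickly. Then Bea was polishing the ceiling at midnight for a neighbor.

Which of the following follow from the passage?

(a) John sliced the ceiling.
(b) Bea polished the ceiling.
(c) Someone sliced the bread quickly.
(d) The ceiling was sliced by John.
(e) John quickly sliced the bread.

(a) Not entailed — John sliced the bread, not the ceiling; the ceiling belongs to the polishing event.
(b) Entailed — 'polish' is an activity; 'was polishing' entails that some polishing happened, so 'polished' holds.
(c) Entailed — the original entails any weakening of itself; this just drops 'after dinner' and generalizes the agent.
(d) Not entailed — John sliced the bread, not the ceiling; the ceiling belongs to the polishing event.
(e) Entailed — every conjunct here is already in the original slicing event.

(b), (c), (e)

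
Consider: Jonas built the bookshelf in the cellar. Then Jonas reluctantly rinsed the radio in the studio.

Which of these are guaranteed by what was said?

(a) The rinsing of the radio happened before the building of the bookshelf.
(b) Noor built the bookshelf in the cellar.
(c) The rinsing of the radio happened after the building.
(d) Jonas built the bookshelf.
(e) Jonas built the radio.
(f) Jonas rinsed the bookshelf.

(c), (d)

(a) Not entailed — the narrative places the building before the rinsing, not after.
(b) Not entailed — the passage has Jonas building the bookshelf, not Noor.
(c) Entailed — the narrative places the building before the rinsing.
(d) Entailed — every conjunct here is already in the original building event.
(e) Not entailed — Jonas built the bookshelf, not the radio; the radio belongs to the rinsing event.
(f) Not entailed — Jonas rinsed the radio, not the bookshelf; the bookshelf belongs to the building event.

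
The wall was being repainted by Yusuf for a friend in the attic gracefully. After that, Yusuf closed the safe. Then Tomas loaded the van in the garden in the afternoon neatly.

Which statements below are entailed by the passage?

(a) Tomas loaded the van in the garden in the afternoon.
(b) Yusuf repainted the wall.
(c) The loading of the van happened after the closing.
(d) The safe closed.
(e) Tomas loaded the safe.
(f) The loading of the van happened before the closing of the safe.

(a), (c), (d)

(a) Entailed — this follows by dropping conjuncts from the loading event's description.
(b) Not entailed — 'was repainting' is progressive on an accomplishment; it does not entail the completed 'repainted'.
(c) Entailed — the narrative places the closing before the loading.
(d) Entailed — 'Yusuf closed the safe' is causative; it entails the inchoative 'the safe closed'.
(e) Not entailed — Tomas loaded the van, not the safe; the safe belongs to the closing event.
(f) Not entailed — the narrative places the closing before the loading, not after.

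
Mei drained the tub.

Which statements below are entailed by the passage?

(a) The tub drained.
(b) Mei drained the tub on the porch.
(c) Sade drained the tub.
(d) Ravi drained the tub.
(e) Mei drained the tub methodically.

(a) Entailed — 'Mei drained the tub' is causative; it entails the inchoative 'the tub drained'.
(b) Not entailed — 'on the porch' adds information not in the original event.
(c) Not entailed — the passage has Mei draining the tub, not Sade.
(d) Not entailed — the passage has Mei draining the tub, not Ravi.
(e) Not entailed — 'methodically' adds information not in the original event.

(a)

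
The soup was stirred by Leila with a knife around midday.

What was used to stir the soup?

'with a knife' marks the instrument of the stirring event.

a knife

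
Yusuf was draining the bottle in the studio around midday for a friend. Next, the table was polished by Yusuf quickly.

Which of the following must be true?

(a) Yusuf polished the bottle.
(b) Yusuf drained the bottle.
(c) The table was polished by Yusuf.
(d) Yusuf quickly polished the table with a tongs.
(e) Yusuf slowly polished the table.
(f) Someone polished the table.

(c), (f)

(a) Not entailed — Yusuf polished the table, not the bottle; the bottle belongs to the draining event.
(b) Not entailed — 'was draining' is progressive on an accomplishment; it does not entail the completed 'drained'.
(c) Entailed — every conjunct here is already in the original polishing event.
(d) Not entailed — 'with a tongs' adds information not in the original event.
(e) Not entailed — 'slowly' adds a manner not in (and inconsistent with) the original.
(f) Entailed — this follows by dropping conjuncts from the polishing event's description.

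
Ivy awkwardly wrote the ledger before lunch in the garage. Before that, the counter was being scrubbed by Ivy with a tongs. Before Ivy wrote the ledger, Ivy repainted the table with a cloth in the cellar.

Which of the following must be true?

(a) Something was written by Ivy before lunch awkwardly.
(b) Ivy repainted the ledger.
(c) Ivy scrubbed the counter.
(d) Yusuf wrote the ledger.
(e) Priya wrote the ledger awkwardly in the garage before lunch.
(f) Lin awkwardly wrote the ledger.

(a), (c)

(a) Entailed — the original entails any weakening of itself; this just drops 'in the garage' and generalizes the patient.
(b) Not entailed — Ivy repainted the table, not the ledger; the ledger belongs to the writing event.
(c) Entailed — 'scrub' is an activity; 'was scrubbing' entails that some scrubbing happened, so 'scrubbed' holds.
(d) Not entailed — the passage has Ivy writing the ledger, not Yusuf.
(e) Not entailed — the passage has Ivy writing the ledger, not Priya.
(f) Not entailed — the passage has Ivy writing the ledger, not Lin.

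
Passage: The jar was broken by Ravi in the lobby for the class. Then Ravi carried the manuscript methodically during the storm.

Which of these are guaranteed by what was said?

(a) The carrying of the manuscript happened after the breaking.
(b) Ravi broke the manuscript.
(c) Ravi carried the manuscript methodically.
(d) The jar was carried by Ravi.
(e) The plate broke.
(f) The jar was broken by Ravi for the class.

(a) Entailed — the narrative places the breaking before the carrying.
(b) Not entailed — Ravi broke the jar, not the manuscript; the manuscript belongs to the carrying event.
(c) Entailed — this follows by dropping conjuncts from the carrying event's description.
(d) Not entailed — Ravi carried the manuscript, not the jar; the jar belongs to the breaking event.
(e) Not entailed — the jar is what broke, not the plate.
(f) Entailed — dropping 'in the lobby' leaves a sub-description the original still satisfies.

(a), (c), (f)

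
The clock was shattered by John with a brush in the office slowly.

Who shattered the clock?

'John' marks the agent of the shattering event.

John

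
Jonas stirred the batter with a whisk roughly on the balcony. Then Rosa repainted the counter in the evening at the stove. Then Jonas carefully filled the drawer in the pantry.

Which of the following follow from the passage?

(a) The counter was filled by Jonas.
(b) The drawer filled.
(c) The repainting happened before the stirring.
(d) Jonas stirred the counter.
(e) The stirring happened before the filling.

(b), (e)

(a) Not entailed — Jonas filled the drawer, not the counter; the counter belongs to the repainting event.
(b) Entailed — 'Jonas filled the drawer' is causative; it entails the inchoative 'the drawer filled'.
(c) Not entailed — the narrative places the stirring before the repainting, not after.
(d) Not entailed — Jonas stirred the batter, not the counter; the counter belongs to the repainting event.
(e) Entailed — the narrative places the stirring before the filling.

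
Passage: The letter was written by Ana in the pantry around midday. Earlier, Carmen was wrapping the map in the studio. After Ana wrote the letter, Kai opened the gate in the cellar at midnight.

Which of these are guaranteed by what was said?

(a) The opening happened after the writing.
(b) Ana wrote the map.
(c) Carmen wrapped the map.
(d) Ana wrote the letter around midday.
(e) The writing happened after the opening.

(a), (d)

(a) Entailed — the narrative places the writing before the opening.
(b) Not entailed — Ana wrote the letter, not the map; the map belongs to the wrapping event.
(c) Not entailed — 'was wrapping' is progressive on an accomplishment; it does not entail the completed 'wrapped'.
(d) Entailed — the original entails any weakening of itself; this just drops 'in the pantry'.
(e) Not entailed — the narrative places the writing before the opening, not after.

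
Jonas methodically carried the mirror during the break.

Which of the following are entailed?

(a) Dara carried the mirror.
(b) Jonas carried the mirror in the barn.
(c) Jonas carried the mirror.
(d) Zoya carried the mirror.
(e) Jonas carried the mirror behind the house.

(a) Not entailed — the passage has Jonas carrying the mirror, not Dara.
(b) Not entailed — 'in the barn' adds information not in the original event.
(c) Entailed — the original entails any weakening of itself; this just drops 'during the break', 'methodically'.
(d) Not entailed — the passage has Jonas carrying the mirror, not Zoya.
(e) Not entailed — 'behind the house' adds information not in the original event.

(c)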